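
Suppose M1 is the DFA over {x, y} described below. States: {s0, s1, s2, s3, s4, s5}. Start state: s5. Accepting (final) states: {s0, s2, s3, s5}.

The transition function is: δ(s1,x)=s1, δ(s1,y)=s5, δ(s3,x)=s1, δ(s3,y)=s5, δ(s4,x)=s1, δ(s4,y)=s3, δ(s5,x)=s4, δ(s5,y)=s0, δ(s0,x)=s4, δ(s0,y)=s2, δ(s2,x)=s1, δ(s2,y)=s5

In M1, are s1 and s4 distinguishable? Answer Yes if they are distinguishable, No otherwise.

Initial partition by acceptance: {s0,s2,s3,s5} | {s1,s4}.
No further refinement is possible. Final partition (2 blocks): {s0,s2,s3,s5} | {s1,s4}.
s1 and s4 lie in the same block of the stable partition, so they are equivalent — no string distinguishes them.

No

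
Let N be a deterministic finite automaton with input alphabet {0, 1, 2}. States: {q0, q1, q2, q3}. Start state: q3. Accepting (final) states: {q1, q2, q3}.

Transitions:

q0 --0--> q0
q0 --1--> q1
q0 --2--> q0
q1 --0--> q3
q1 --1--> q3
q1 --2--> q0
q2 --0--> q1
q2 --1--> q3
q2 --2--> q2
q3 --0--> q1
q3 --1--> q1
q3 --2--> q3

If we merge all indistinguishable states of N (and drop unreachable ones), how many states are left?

3

First remove the unreachable states {q2}; 3 states remain.
Initial partition by acceptance: {q1,q3} | {q0}.
On input 2, block {q1,q3} splits into {q1} and {q3}.
Stable partition: {q1} | {q0} | {q3} — 3 equivalence classes.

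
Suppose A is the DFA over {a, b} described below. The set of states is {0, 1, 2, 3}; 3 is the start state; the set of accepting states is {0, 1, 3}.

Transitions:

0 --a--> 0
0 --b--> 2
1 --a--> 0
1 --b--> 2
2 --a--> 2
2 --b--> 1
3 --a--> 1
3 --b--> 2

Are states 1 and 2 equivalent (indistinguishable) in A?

No

P0 = {0,1,3} | {2}.
Stable partition: {0,1,3} | {2} — 2 equivalence classes.
1 and 2 end up in different blocks, so they are distinguishable. For instance, the string 'ε' is accepted from only 1.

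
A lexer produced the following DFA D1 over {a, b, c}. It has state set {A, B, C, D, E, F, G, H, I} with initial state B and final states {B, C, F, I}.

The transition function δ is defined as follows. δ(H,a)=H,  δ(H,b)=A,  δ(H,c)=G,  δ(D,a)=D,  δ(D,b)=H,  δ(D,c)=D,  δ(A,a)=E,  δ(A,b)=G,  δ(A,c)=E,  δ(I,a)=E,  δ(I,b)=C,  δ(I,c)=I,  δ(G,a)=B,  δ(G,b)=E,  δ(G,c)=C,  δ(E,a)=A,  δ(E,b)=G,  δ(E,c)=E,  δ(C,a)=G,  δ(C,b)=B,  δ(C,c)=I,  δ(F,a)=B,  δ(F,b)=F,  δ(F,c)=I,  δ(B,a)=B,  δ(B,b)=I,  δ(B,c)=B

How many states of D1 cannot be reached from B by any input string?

No path from B leads to D, F, H; the other 6 states are all reachable.

3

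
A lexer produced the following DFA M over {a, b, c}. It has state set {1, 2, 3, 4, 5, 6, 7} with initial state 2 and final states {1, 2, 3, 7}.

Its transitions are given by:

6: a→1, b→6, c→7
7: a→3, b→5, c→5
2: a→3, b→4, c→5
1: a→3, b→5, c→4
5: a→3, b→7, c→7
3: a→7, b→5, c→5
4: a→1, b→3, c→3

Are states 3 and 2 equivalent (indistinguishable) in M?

Yes

First remove the unreachable states {6}; 6 states remain.
Start with accepting vs non-accepting: {1,2,3,7} | {4,5}.
No further refinement is possible. Final partition (2 blocks): {1,2,3,7} | {4,5}.
3 and 2 lie in the same block of the stable partition, so they are equivalent — no string distinguishes them.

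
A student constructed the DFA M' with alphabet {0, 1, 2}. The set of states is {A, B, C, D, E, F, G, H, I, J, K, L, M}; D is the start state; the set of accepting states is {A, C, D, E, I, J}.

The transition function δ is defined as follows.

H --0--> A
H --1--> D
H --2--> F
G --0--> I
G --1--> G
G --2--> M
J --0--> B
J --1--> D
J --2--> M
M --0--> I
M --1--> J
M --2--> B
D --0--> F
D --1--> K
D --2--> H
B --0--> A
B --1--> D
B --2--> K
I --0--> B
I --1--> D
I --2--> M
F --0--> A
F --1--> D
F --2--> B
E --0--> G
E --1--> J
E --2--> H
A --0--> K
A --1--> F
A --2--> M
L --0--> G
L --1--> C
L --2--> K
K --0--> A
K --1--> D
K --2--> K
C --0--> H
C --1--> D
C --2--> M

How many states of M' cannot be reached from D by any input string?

4

BFS from D reaches {A, B, D, F, H, I, J, K, M}; the 4 state(s) C, E, G, L are never visited.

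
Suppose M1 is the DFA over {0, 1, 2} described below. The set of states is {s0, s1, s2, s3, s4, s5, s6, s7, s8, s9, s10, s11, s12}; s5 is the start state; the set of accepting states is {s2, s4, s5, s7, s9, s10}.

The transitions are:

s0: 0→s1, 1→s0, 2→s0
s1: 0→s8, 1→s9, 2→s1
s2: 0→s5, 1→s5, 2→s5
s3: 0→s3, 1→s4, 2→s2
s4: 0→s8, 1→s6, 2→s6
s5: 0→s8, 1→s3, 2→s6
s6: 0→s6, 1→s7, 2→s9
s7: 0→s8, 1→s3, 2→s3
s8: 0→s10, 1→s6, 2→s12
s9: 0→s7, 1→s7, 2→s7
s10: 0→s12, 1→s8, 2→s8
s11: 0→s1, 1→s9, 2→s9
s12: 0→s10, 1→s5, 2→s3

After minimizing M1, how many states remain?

First remove the unreachable states {s0,s1,s11}; 10 states remain.
Start with accepting vs non-accepting: {s2,s4,s5,s7,s9,s10} | {s3,s6,s8,s12}.
On input 0, block {s2,s4,s5,s7,s9,s10} splits into {s4,s5,s7,s10} and {s2,s9}.
Refine {s3,s6,s8,s12} on symbol 0: members go to different blocks, giving {s3,s6} and {s8,s12}.
Split {s4,s5,s7,s10} by δ(·,1) → {s4,s5,s7} and {s10}.
Refine {s8,s12} on symbol 1: members go to different blocks, giving {s8} and {s12}.
No further refinement is possible. Final partition (6 blocks): {s4,s5,s7} | {s3,s6} | {s2,s9} | {s8} | {s10} | {s12}.

6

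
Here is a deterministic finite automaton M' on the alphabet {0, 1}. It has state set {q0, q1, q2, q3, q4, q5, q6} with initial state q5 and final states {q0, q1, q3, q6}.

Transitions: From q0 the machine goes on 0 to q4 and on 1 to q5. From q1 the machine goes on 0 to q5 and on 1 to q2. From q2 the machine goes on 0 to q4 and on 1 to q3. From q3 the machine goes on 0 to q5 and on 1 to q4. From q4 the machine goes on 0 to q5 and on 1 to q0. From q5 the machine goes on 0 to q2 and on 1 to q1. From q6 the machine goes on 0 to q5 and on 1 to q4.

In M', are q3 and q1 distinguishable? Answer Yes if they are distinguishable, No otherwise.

No

First remove the unreachable states {q6}; 6 states remain.
Initial partition by acceptance: {q0,q1,q3} | {q2,q4,q5}.
Stable partition: {q0,q1,q3} | {q2,q4,q5} — 2 equivalence classes.
q3 and q1 lie in the same block of the stable partition, so they are equivalent — no string distinguishes them.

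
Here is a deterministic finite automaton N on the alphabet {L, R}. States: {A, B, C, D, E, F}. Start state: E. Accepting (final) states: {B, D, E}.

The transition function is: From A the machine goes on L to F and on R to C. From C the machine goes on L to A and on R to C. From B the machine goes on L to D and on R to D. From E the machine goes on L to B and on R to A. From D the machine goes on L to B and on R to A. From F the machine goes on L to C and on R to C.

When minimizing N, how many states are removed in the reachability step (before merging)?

Every one of the 6 states is reachable from E.

0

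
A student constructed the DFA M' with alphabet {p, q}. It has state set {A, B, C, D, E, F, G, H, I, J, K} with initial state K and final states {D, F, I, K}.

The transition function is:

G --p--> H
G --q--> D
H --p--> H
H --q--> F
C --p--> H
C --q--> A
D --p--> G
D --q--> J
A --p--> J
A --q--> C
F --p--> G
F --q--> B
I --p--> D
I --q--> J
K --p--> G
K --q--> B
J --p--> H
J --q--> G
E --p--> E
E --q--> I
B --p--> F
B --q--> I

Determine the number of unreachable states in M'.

3

Starting at K and following transitions, the reachable set is {B, D, F, G, H, I, J, K}. That leaves A, C, E unreachable — 3 in total.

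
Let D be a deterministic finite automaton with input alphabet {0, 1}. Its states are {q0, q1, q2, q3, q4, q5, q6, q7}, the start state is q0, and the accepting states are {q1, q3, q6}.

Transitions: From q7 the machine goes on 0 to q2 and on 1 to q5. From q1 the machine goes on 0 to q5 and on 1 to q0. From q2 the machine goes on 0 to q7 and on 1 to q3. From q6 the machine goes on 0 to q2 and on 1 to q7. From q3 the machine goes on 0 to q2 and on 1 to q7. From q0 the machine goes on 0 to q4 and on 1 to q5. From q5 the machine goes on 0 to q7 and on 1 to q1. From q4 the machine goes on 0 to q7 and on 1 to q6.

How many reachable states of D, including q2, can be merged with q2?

3

All states are reachable from the start state.
Start with accepting vs non-accepting: {q1,q3,q6} | {q0,q2,q4,q5,q7}.
Split {q0,q2,q4,q5,q7} by δ(·,1) → {q2,q4,q5} and {q0,q7}.
Stable partition: {q1,q3,q6} | {q2,q4,q5} | {q0,q7} — 3 equivalence classes.
The equivalence class containing q2 is {q2,q4,q5}, of size 3.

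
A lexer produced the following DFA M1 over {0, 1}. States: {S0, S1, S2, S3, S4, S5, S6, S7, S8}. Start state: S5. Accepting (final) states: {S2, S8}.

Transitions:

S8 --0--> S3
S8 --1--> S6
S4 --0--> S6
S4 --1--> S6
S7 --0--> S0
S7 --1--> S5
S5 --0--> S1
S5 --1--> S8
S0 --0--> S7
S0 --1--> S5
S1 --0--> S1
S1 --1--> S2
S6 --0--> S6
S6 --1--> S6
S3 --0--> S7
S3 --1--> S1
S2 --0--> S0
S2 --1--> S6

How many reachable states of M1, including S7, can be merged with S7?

3

Reachable states from the start: {S0,S1,S2,S3,S5,S6,S7,S8}. Unreachable: {S4} — drop them.
Initial partition by acceptance: {S2,S8} | {S0,S1,S3,S5,S6,S7}.
On input 1, block {S0,S1,S3,S5,S6,S7} splits into {S0,S3,S6,S7} and {S1,S5}.
On input 1, block {S0,S3,S6,S7} splits into {S0,S3,S7} and {S6}.
Stable partition: {S2,S8} | {S0,S3,S7} | {S1,S5} | {S6} — 4 equivalence classes.
State S7 belongs to the block {S0,S3,S7}, which has 3 states.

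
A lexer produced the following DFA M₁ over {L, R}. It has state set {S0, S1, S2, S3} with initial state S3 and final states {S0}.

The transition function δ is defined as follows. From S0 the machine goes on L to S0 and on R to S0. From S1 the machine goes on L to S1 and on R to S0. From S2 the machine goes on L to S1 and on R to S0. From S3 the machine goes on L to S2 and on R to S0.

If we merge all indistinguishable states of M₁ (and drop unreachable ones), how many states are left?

All states are reachable from the start state.
P0 = {S0} | {S1,S2,S3}.
The partition is now stable with 2 blocks: {S0} | {S1,S2,S3}.

2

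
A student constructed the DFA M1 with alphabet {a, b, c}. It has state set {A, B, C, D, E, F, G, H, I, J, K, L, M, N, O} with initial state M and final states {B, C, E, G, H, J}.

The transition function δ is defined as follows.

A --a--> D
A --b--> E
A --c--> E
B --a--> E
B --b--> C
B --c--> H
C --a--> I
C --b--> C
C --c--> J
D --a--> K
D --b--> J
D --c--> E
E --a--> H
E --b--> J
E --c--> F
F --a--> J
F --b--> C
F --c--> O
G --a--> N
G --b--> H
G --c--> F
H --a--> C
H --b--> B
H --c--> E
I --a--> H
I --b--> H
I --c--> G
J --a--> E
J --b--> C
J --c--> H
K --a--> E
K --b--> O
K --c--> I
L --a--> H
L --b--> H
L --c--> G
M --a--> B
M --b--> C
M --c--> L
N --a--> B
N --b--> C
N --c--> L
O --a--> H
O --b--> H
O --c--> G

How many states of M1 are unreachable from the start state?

3

BFS from M reaches {B, C, E, F, G, H, I, J, L, M, N, O}; the 3 state(s) A, D, K are never visited.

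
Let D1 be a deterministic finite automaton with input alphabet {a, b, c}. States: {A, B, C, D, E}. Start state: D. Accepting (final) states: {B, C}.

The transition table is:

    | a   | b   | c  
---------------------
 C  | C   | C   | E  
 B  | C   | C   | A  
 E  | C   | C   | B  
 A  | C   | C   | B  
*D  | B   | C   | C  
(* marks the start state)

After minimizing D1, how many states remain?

Every state is reachable, so we keep all 5.
Start with accepting vs non-accepting: {B,C} | {A,D,E}.
No further refinement is possible. Final partition (2 blocks): {B,C} | {A,D,E}.

2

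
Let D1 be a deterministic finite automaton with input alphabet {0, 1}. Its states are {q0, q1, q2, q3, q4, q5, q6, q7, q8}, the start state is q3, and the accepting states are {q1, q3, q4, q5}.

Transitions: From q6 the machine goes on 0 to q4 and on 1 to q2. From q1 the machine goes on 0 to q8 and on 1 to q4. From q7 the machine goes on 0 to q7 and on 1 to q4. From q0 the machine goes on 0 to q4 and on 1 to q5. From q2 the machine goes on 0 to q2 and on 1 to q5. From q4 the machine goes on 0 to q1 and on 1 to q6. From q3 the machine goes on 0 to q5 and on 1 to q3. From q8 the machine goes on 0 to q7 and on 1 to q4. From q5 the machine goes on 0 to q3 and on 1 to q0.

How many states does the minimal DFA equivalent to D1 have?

All states are reachable from the start state.
Start with accepting vs non-accepting: {q1,q3,q4,q5} | {q0,q2,q6,q7,q8}.
Refine {q1,q3,q4,q5} on symbol 0: members go to different blocks, giving {q3,q4,q5} and {q1}.
Refine {q3,q4,q5} on symbol 0: members go to different blocks, giving {q3,q5} and {q4}.
Split {q3,q5} by δ(·,1) → {q3} and {q5}.
Split {q0,q2,q6,q7,q8} by δ(·,0) → {q2,q7,q8} and {q0,q6}.
Split {q2,q7,q8} by δ(·,1) → {q7,q8} and {q2}.
On input 1, block {q0,q6} splits into {q0} and {q6}.
No further refinement is possible. Final partition (8 blocks): {q3} | {q7,q8} | {q1} | {q4} | {q5} | {q0} | {q2} | {q6}.

8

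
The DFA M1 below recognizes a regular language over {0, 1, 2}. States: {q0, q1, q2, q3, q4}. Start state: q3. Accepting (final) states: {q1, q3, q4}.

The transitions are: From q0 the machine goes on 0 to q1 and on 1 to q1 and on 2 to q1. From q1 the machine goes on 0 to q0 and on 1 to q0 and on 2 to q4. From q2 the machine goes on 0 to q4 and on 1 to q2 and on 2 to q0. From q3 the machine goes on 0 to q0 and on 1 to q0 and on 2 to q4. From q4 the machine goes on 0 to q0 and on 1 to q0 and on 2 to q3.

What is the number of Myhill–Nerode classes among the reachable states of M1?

2

First remove the unreachable states {q2}; 4 states remain.
Start with accepting vs non-accepting: {q1,q3,q4} | {q0}.
No further refinement is possible. Final partition (2 blocks): {q1,q3,q4} | {q0}.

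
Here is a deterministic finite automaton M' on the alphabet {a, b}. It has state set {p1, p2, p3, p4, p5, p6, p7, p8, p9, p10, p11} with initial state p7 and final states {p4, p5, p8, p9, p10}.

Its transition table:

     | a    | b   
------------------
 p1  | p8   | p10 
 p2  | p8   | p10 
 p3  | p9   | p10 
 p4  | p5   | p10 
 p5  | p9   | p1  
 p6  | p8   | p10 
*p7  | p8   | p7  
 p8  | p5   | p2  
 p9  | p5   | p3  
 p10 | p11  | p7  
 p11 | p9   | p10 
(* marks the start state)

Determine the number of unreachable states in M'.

Starting at p7 and following transitions, the reachable set is {p1, p2, p3, p5, p7, p8, p9, p10, p11}. That leaves p4, p6 unreachable — 2 in total.

2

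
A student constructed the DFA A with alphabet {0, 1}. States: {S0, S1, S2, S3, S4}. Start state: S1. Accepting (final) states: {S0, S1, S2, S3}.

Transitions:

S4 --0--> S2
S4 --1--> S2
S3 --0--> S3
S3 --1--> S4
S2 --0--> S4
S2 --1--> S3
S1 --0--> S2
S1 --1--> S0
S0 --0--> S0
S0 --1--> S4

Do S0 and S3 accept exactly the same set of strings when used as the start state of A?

All states are reachable from the start state.
Initial partition by acceptance: {S0,S1,S2,S3} | {S4}.
On input 0, block {S0,S1,S2,S3} splits into {S0,S1,S3} and {S2}.
Refine {S0,S1,S3} on symbol 0: members go to different blocks, giving {S0,S3} and {S1}.
No further refinement is possible. Final partition (4 blocks): {S0,S3} | {S4} | {S2} | {S1}.
S0 and S3 lie in the same block of the stable partition, so they are equivalent — no string distinguishes them.

Yes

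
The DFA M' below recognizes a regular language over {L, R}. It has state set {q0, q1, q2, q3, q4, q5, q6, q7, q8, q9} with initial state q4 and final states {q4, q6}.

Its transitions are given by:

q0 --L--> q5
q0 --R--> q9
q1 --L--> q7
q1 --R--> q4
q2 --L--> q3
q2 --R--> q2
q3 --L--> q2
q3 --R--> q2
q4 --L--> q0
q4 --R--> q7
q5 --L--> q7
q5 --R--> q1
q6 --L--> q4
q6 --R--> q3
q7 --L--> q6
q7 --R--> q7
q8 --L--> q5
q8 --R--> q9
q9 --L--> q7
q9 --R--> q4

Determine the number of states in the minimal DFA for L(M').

7

Reachable states from the start: {q0,q1,q2,q3,q4,q5,q6,q7,q9}. Unreachable: {q8} — drop them.
Start with accepting vs non-accepting: {q4,q6} | {q0,q1,q2,q3,q5,q7,q9}.
On input L, block {q4,q6} splits into {q4} and {q6}.
On input L, block {q0,q1,q2,q3,q5,q7,q9} splits into {q0,q1,q2,q3,q5,q9} and {q7}.
On input L, block {q0,q1,q2,q3,q5,q9} splits into {q0,q2,q3} and {q1,q5,q9}.
Split {q0,q2,q3} by δ(·,L) → {q2,q3} and {q0}.
On input R, block {q1,q5,q9} splits into {q1,q9} and {q5}.
The partition is now stable with 7 blocks: {q4} | {q2,q3} | {q6} | {q7} | {q1,q9} | {q0} | {q5}.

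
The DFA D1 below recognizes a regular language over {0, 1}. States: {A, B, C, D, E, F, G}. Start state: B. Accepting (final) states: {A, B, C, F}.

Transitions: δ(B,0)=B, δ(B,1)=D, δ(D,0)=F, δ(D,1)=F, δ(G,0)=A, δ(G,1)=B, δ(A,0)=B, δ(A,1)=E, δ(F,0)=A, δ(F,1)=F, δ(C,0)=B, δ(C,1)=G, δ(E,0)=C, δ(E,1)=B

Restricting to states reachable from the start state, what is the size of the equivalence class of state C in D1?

2

Start with accepting vs non-accepting: {A,B,C,F} | {D,E,G}.
On input 1, block {A,B,C,F} splits into {A,B,C} and {F}.
Refine {D,E,G} on symbol 0: members go to different blocks, giving {E,G} and {D}.
Split {A,B,C} by δ(·,1) → {A,C} and {B}.
The partition is now stable with 5 blocks: {A,C} | {E,G} | {F} | {D} | {B}.
The equivalence class containing C is {A,C}, of size 2.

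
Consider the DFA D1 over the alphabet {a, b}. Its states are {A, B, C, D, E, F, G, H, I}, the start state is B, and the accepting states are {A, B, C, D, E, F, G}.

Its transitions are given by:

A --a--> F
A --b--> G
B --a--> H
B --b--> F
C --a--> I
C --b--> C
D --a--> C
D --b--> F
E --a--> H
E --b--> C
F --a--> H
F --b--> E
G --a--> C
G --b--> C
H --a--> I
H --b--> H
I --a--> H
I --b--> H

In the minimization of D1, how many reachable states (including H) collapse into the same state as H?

States {A,D,G} cannot be reached from the start state, so discard them.
P0 = {B,C,E,F} | {H,I}.
No further refinement is possible. Final partition (2 blocks): {B,C,E,F} | {H,I}.
The equivalence class containing H is {H,I}, of size 2.

2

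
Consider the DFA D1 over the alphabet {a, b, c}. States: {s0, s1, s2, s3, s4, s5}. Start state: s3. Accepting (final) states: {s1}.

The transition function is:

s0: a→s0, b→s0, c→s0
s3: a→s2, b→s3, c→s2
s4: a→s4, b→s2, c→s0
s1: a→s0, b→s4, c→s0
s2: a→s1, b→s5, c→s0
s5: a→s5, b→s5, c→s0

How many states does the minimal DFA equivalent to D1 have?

Every state is reachable, so we keep all 6.
P0 = {s1} | {s0,s2,s3,s4,s5}.
Refine {s0,s2,s3,s4,s5} on symbol a: members go to different blocks, giving {s0,s3,s4,s5} and {s2}.
Split {s0,s3,s4,s5} by δ(·,a) → {s0,s4,s5} and {s3}.
Split {s0,s4,s5} by δ(·,b) → {s0,s5} and {s4}.
The partition is now stable with 5 blocks: {s1} | {s0,s5} | {s2} | {s3} | {s4}.

5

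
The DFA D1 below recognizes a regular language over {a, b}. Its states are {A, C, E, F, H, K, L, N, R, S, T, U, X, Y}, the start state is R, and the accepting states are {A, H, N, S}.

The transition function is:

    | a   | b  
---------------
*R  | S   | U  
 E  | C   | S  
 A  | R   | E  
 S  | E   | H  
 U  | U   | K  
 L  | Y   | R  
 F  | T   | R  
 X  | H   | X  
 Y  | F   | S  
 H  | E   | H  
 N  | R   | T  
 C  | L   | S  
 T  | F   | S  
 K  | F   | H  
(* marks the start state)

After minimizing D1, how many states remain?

Reachable states from the start: {C,E,F,H,K,L,R,S,T,U,Y}. Unreachable: {A,N,X} — drop them.
Start with accepting vs non-accepting: {H,S} | {C,E,F,K,L,R,T,U,Y}.
Refine {C,E,F,K,L,R,T,U,Y} on symbol a: members go to different blocks, giving {C,E,F,K,L,T,U,Y} and {R}.
Split {C,E,F,K,L,T,U,Y} by δ(·,b) → {C,E,K,T,Y} and {F,L} and {U}.
On input a, block {C,E,K,T,Y} splits into {C,K,T,Y} and {E}.
The partition is now stable with 6 blocks: {H,S} | {C,K,T,Y} | {R} | {F,L} | {U} | {E}.

6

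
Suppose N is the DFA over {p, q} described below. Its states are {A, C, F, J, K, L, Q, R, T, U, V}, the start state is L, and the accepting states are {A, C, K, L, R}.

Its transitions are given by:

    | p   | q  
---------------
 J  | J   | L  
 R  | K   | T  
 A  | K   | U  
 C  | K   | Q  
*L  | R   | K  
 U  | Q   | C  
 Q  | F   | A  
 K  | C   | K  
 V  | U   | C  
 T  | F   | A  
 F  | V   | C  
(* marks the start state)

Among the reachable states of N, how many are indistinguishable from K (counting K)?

States {J} cannot be reached from the start state, so discard them.
Start with accepting vs non-accepting: {A,C,K,L,R} | {F,Q,T,U,V}.
Refine {A,C,K,L,R} on symbol q: members go to different blocks, giving {A,C,R} and {K,L}.
Stable partition: {A,C,R} | {F,Q,T,U,V} | {K,L} — 3 equivalence classes.
The equivalence class containing K is {K,L}, of size 2.

2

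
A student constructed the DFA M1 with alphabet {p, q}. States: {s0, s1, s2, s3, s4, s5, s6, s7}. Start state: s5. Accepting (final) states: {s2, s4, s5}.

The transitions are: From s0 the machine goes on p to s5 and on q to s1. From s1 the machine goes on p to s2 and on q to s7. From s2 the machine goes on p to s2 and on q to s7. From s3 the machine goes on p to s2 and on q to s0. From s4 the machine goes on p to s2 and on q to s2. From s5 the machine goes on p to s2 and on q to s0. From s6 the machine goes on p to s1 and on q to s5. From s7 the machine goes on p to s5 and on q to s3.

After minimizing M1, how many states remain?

First remove the unreachable states {s4,s6}; 6 states remain.
Start with accepting vs non-accepting: {s2,s5} | {s0,s1,s3,s7}.
No further refinement is possible. Final partition (2 blocks): {s2,s5} | {s0,s1,s3,s7}.

2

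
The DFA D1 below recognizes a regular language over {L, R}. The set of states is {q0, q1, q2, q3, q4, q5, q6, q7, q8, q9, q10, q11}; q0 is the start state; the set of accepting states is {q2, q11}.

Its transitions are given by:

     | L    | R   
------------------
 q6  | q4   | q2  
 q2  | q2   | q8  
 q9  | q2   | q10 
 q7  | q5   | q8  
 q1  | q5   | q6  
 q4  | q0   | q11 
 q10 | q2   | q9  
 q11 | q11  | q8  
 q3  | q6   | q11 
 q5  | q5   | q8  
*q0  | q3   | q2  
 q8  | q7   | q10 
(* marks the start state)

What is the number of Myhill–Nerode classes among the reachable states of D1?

5

States {q1} cannot be reached from the start state, so discard them.
Initial partition by acceptance: {q2,q11} | {q0,q3,q4,q5,q6,q7,q8,q9,q10}.
Split {q0,q3,q4,q5,q6,q7,q8,q9,q10} by δ(·,L) → {q0,q3,q4,q5,q6,q7,q8} and {q9,q10}.
On input R, block {q0,q3,q4,q5,q6,q7,q8} splits into {q0,q3,q4,q6} and {q5,q7} and {q8}.
The partition is now stable with 5 blocks: {q2,q11} | {q0,q3,q4,q6} | {q9,q10} | {q5,q7} | {q8}.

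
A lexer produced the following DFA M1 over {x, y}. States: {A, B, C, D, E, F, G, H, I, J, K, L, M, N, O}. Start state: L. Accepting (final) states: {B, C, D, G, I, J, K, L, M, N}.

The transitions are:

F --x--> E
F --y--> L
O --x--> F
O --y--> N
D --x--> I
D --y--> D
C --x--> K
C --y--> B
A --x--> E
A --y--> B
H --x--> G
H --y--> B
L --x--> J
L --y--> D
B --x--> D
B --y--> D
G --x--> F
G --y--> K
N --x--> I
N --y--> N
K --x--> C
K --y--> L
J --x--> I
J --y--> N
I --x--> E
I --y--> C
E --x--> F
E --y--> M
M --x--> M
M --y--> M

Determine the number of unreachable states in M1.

Starting at L and following transitions, the reachable set is {B, C, D, E, F, I, J, K, L, M, N}. That leaves A, G, H, O unreachable — 4 in total.

4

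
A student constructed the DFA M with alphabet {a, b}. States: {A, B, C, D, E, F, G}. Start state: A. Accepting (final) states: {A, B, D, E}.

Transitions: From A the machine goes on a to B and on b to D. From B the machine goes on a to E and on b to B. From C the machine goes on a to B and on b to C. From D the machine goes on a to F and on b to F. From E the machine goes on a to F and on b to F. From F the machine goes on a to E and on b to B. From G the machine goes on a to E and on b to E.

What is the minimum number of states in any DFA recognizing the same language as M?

Reachable states from the start: {A,B,D,E,F}. Unreachable: {C,G} — drop them.
Initial partition by acceptance: {A,B,D,E} | {F}.
Refine {A,B,D,E} on symbol a: members go to different blocks, giving {A,B} and {D,E}.
Refine {A,B} on symbol a: members go to different blocks, giving {A} and {B}.
No further refinement is possible. Final partition (4 blocks): {A} | {F} | {D,E} | {B}.

4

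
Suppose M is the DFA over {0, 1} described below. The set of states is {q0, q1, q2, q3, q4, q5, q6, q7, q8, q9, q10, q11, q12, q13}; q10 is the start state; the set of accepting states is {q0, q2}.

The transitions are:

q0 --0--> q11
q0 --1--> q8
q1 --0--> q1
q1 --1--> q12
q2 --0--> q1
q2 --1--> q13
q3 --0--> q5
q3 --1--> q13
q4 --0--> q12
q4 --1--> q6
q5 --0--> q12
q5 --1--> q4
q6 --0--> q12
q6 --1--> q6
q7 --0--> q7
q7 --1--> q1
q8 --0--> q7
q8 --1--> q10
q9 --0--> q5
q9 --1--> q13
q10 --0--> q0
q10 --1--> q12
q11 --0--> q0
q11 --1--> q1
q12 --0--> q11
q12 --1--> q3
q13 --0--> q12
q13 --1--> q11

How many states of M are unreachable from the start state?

2

No path from q10 leads to q2, q9; the other 12 states are all reachable.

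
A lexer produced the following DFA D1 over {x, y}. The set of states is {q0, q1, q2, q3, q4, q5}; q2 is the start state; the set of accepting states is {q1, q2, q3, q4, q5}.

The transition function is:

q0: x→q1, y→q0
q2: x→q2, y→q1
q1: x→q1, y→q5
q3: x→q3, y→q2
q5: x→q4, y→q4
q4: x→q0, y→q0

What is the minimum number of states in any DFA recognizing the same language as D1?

5

States {q3} cannot be reached from the start state, so discard them.
P0 = {q1,q2,q4,q5} | {q0}.
Split {q1,q2,q4,q5} by δ(·,x) → {q1,q2,q5} and {q4}.
On input x, block {q1,q2,q5} splits into {q1,q2} and {q5}.
Refine {q1,q2} on symbol y: members go to different blocks, giving {q1} and {q2}.
No further refinement is possible. Final partition (5 blocks): {q1} | {q0} | {q4} | {q5} | {q2}.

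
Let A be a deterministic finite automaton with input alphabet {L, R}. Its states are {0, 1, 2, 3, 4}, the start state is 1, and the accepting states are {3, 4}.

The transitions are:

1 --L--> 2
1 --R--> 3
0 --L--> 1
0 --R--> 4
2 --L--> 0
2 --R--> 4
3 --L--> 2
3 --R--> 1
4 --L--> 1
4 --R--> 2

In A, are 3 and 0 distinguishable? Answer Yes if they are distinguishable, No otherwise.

All states are reachable from the start state.
P0 = {3,4} | {0,1,2}.
Stable partition: {3,4} | {0,1,2} — 2 equivalence classes.
3 and 0 end up in different blocks, so they are distinguishable. For instance, the string 'ε' is accepted from only 3.

Yes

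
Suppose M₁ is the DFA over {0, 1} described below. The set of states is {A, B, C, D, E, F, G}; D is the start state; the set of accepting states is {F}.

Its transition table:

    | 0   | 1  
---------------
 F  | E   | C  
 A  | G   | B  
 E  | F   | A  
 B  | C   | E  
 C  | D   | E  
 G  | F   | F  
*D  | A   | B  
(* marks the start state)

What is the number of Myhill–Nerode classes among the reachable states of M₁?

7

Initial partition by acceptance: {F} | {A,B,C,D,E,G}.
Refine {A,B,C,D,E,G} on symbol 0: members go to different blocks, giving {A,B,C,D} and {E,G}.
Split {A,B,C,D} by δ(·,0) → {B,C,D} and {A}.
Split {B,C,D} by δ(·,0) → {B,C} and {D}.
On input 0, block {B,C} splits into {B} and {C}.
Refine {E,G} on symbol 1: members go to different blocks, giving {E} and {G}.
The partition is now stable with 7 blocks: {F} | {B} | {E} | {A} | {D} | {C} | {G}.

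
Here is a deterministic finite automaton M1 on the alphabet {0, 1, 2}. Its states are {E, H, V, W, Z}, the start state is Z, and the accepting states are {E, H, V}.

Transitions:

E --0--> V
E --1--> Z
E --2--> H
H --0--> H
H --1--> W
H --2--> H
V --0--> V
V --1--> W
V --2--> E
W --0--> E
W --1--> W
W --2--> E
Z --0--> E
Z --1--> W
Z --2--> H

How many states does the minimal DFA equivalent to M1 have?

2

All states are reachable from the start state.
P0 = {E,H,V} | {W,Z}.
No further refinement is possible. Final partition (2 blocks): {E,H,V} | {W,Z}.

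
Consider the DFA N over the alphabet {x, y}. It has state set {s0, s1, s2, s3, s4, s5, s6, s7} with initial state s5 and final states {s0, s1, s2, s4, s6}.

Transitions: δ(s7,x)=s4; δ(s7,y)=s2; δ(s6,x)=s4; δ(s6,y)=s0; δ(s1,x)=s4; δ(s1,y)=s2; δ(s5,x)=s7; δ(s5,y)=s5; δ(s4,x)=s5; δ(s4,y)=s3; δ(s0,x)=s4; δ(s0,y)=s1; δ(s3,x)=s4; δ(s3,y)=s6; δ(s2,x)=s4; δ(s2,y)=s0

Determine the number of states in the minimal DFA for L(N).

4

Every state is reachable, so we keep all 8.
Start with accepting vs non-accepting: {s0,s1,s2,s4,s6} | {s3,s5,s7}.
Refine {s0,s1,s2,s4,s6} on symbol x: members go to different blocks, giving {s0,s1,s2,s6} and {s4}.
Refine {s3,s5,s7} on symbol x: members go to different blocks, giving {s3,s7} and {s5}.
The partition is now stable with 4 blocks: {s0,s1,s2,s6} | {s3,s7} | {s4} | {s5}.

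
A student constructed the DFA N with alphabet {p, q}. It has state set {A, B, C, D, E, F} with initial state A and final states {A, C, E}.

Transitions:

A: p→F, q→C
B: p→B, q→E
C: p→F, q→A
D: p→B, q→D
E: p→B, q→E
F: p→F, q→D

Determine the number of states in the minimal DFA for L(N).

5

Every state is reachable, so we keep all 6.
P0 = {A,C,E} | {B,D,F}.
Split {B,D,F} by δ(·,q) → {D,F} and {B}.
Refine {A,C,E} on symbol p: members go to different blocks, giving {A,C} and {E}.
On input p, block {D,F} splits into {D} and {F}.
Stable partition: {A,C} | {D} | {B} | {E} | {F} — 5 equivalence classes.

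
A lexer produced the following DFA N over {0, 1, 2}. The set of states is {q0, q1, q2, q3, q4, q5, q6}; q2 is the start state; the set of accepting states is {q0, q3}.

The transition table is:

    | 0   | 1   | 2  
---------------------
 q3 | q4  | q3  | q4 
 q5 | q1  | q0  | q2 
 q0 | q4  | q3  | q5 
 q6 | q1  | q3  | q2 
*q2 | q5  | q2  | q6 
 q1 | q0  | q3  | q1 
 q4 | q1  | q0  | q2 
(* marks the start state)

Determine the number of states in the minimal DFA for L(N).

Every state is reachable, so we keep all 7.
Start with accepting vs non-accepting: {q0,q3} | {q1,q2,q4,q5,q6}.
Split {q1,q2,q4,q5,q6} by δ(·,0) → {q2,q4,q5,q6} and {q1}.
Refine {q2,q4,q5,q6} on symbol 0: members go to different blocks, giving {q4,q5,q6} and {q2}.
Stable partition: {q0,q3} | {q4,q5,q6} | {q1} | {q2} — 4 equivalence classes.

4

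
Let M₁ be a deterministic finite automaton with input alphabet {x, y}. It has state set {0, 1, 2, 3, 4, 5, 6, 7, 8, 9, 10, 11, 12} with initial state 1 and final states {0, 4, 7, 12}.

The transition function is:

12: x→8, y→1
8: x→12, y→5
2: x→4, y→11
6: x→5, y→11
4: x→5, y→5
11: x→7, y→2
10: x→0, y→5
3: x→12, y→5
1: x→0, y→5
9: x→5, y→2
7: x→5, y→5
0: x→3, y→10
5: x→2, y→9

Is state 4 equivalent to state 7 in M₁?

First remove the unreachable states {6}; 12 states remain.
Initial partition by acceptance: {0,4,7,12} | {1,2,3,5,8,9,10,11}.
Refine {1,2,3,5,8,9,10,11} on symbol x: members go to different blocks, giving {1,2,3,8,10,11} and {5,9}.
On input x, block {0,4,7,12} splits into {0,12} and {4,7}.
Refine {1,2,3,8,10,11} on symbol x: members go to different blocks, giving {1,3,8,10} and {2,11}.
Refine {5,9} on symbol x: members go to different blocks, giving {5} and {9}.
The partition is now stable with 6 blocks: {0,12} | {1,3,8,10} | {5} | {4,7} | {2,11} | {9}.
4 and 7 lie in the same block of the stable partition, so they are equivalent — no string distinguishes them.

Yes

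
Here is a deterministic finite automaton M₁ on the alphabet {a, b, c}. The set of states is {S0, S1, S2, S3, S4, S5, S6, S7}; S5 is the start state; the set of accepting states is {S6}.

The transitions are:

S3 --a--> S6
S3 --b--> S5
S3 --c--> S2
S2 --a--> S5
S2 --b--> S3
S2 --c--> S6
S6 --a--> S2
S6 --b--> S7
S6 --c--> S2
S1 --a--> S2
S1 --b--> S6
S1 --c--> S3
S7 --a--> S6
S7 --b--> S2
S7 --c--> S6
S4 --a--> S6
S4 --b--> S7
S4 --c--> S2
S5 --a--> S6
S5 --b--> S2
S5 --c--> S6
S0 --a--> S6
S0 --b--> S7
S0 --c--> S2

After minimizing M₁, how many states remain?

States {S0,S1,S4} cannot be reached from the start state, so discard them.
Initial partition by acceptance: {S6} | {S2,S3,S5,S7}.
Refine {S2,S3,S5,S7} on symbol a: members go to different blocks, giving {S3,S5,S7} and {S2}.
On input b, block {S3,S5,S7} splits into {S5,S7} and {S3}.
Stable partition: {S6} | {S5,S7} | {S2} | {S3} — 4 equivalence classes.

4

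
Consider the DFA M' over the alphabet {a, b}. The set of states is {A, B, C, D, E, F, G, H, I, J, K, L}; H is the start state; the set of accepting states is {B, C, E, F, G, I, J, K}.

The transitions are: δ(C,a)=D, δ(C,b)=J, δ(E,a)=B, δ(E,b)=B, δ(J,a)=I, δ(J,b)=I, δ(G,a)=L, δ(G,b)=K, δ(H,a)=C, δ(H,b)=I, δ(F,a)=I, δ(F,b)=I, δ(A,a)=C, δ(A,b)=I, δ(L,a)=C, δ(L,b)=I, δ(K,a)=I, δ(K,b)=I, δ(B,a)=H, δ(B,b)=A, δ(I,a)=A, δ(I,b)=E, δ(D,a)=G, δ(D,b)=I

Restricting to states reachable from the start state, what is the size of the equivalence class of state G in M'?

2

Reachable states from the start: {A,B,C,D,E,G,H,I,J,K,L}. Unreachable: {F} — drop them.
Initial partition by acceptance: {B,C,E,G,I,J,K} | {A,D,H,L}.
Split {B,C,E,G,I,J,K} by δ(·,a) → {B,C,G,I} and {E,J,K}.
Refine {B,C,G,I} on symbol b: members go to different blocks, giving {C,G,I} and {B}.
Split {E,J,K} by δ(·,a) → {J,K} and {E}.
Refine {C,G,I} on symbol b: members go to different blocks, giving {C,G} and {I}.
No further refinement is possible. Final partition (6 blocks): {C,G} | {A,D,H,L} | {J,K} | {B} | {E} | {I}.
State G belongs to the block {C,G}, which has 2 states.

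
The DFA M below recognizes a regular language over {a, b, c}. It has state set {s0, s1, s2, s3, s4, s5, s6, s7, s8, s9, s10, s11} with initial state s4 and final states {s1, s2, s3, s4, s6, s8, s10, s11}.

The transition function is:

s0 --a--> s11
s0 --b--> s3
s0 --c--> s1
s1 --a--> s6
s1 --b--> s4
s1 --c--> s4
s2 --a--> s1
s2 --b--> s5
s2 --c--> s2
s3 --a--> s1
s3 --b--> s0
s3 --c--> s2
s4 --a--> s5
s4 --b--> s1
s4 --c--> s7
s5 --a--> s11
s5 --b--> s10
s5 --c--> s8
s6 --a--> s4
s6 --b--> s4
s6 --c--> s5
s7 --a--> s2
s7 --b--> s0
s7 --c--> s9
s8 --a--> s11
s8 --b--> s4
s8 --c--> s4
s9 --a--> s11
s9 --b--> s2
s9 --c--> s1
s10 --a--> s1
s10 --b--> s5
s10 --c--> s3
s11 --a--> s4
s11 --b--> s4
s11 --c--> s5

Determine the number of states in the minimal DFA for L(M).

6

Every state is reachable, so we keep all 12.
Initial partition by acceptance: {s1,s2,s3,s4,s6,s8,s10,s11} | {s0,s5,s7,s9}.
Refine {s1,s2,s3,s4,s6,s8,s10,s11} on symbol a: members go to different blocks, giving {s1,s2,s3,s6,s8,s10,s11} and {s4}.
Split {s1,s2,s3,s6,s8,s10,s11} by δ(·,a) → {s1,s2,s3,s8,s10} and {s6,s11}.
On input a, block {s1,s2,s3,s8,s10} splits into {s2,s3,s10} and {s1,s8}.
Split {s0,s5,s7,s9} by δ(·,a) → {s0,s5,s9} and {s7}.
Stable partition: {s2,s3,s10} | {s0,s5,s9} | {s4} | {s6,s11} | {s1,s8} | {s7} — 6 equivalence classes.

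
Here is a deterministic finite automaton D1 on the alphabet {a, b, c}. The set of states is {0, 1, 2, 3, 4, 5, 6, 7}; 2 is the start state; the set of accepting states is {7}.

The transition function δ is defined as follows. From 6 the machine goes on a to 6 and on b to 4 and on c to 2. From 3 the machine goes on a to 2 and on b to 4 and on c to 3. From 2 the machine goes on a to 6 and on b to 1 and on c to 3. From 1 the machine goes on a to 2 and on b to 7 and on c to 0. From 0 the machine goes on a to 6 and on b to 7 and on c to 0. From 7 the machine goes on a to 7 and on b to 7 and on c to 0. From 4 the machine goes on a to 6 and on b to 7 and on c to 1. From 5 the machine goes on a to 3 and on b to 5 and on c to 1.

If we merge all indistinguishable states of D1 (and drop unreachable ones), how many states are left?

States {5} cannot be reached from the start state, so discard them.
Start with accepting vs non-accepting: {7} | {0,1,2,3,4,6}.
Refine {0,1,2,3,4,6} on symbol b: members go to different blocks, giving {0,1,4} and {2,3,6}.
The partition is now stable with 3 blocks: {7} | {0,1,4} | {2,3,6}.

3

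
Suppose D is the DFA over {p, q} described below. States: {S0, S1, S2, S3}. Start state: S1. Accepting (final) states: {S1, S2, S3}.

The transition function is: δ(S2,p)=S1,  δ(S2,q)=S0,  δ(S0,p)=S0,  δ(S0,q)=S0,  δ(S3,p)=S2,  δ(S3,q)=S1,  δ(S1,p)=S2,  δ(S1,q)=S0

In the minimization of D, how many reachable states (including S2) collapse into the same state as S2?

First remove the unreachable states {S3}; 3 states remain.
Start with accepting vs non-accepting: {S1,S2} | {S0}.
Stable partition: {S1,S2} | {S0} — 2 equivalence classes.
The equivalence class containing S2 is {S1,S2}, of size 2.

2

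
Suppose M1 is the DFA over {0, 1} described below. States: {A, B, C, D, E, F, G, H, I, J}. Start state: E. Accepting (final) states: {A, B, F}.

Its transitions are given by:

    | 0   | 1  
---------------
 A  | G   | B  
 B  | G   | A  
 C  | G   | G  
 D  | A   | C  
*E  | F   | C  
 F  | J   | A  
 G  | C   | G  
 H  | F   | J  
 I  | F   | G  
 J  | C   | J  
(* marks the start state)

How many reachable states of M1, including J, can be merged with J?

3

First remove the unreachable states {D,H,I}; 7 states remain.
Initial partition by acceptance: {A,B,F} | {C,E,G,J}.
Split {C,E,G,J} by δ(·,0) → {C,G,J} and {E}.
The partition is now stable with 3 blocks: {A,B,F} | {C,G,J} | {E}.
The equivalence class containing J is {C,G,J}, of size 3.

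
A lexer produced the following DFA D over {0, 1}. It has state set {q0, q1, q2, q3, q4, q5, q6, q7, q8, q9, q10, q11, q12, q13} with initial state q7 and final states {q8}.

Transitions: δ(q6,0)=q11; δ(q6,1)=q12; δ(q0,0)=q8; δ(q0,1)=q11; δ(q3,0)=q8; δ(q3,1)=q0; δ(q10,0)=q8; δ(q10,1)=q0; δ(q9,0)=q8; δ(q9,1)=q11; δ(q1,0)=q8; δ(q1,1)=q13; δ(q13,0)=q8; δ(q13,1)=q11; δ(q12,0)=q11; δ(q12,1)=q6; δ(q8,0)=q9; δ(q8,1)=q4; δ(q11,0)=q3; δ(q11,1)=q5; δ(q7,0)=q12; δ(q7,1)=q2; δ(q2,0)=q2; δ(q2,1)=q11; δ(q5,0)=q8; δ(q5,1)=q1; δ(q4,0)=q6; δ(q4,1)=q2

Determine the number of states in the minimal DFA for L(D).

States {q10} cannot be reached from the start state, so discard them.
Initial partition by acceptance: {q8} | {q0,q1,q2,q3,q4,q5,q6,q7,q9,q11,q12,q13}.
Refine {q0,q1,q2,q3,q4,q5,q6,q7,q9,q11,q12,q13} on symbol 0: members go to different blocks, giving {q0,q1,q3,q5,q9,q13} and {q2,q4,q6,q7,q11,q12}.
On input 1, block {q0,q1,q3,q5,q9,q13} splits into {q0,q9,q13} and {q1,q3,q5}.
On input 0, block {q2,q4,q6,q7,q11,q12} splits into {q2,q4,q6,q7,q12} and {q11}.
On input 0, block {q2,q4,q6,q7,q12} splits into {q2,q4,q7} and {q6,q12}.
Refine {q2,q4,q7} on symbol 0: members go to different blocks, giving {q4,q7} and {q2}.
Refine {q1,q3,q5} on symbol 1: members go to different blocks, giving {q1,q3} and {q5}.
The partition is now stable with 8 blocks: {q8} | {q0,q9,q13} | {q4,q7} | {q1,q3} | {q11} | {q6,q12} | {q2} | {q5}.

8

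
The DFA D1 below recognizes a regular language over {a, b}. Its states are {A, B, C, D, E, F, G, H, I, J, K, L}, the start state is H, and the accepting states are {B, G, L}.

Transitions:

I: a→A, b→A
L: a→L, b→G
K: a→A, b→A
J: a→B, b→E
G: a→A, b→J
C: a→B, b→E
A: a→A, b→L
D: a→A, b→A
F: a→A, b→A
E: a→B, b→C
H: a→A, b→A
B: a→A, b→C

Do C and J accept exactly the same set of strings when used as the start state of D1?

Yes

States {D,F,I,K} cannot be reached from the start state, so discard them.
Initial partition by acceptance: {B,G,L} | {A,C,E,H,J}.
Refine {B,G,L} on symbol a: members go to different blocks, giving {B,G} and {L}.
Refine {A,C,E,H,J} on symbol a: members go to different blocks, giving {C,E,J} and {A,H}.
On input b, block {A,H} splits into {A} and {H}.
The partition is now stable with 5 blocks: {B,G} | {C,E,J} | {L} | {A} | {H}.
C and J lie in the same block of the stable partition, so they are equivalent — no string distinguishes them.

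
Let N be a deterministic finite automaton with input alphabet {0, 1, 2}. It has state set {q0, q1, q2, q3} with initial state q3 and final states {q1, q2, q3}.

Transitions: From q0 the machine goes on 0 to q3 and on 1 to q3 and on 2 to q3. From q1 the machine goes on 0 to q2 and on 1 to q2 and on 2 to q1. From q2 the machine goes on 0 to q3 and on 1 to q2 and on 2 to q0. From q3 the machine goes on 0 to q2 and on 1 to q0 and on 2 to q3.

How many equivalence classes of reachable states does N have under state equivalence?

States {q1} cannot be reached from the start state, so discard them.
Initial partition by acceptance: {q2,q3} | {q0}.
On input 1, block {q2,q3} splits into {q2} and {q3}.
The partition is now stable with 3 blocks: {q2} | {q0} | {q3}.

3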